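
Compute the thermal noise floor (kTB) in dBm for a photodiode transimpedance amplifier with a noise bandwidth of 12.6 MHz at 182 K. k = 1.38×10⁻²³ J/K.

P_n = kTB = 1.38×10⁻²³ × 182 × 1.26×10⁷ = 3.16×10⁻¹⁴ W
In dBm: 10 log₁₀(3.16×10⁻¹⁴ / 10⁻³) = −105.0 dBm

−105.0 dBm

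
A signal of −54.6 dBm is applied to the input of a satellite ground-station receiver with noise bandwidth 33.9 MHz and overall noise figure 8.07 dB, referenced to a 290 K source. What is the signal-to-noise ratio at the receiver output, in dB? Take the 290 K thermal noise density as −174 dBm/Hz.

36.0 dB

Noise floor: N = −174 + 10 log₁₀(B) + NF
10 log₁₀(3.39×10⁷) = 75.3 dB
N = −174 + 75.3 + 8.07 = −90.63 dBm
SNR = P_sig − N = −54.6 − (−90.63) = 36.03 dB → 36.0 dB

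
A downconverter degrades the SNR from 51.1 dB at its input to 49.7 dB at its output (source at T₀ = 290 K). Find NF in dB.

1.4 dB

NF (dB) = SNR_in(dB) − SNR_out(dB) when the source is at T₀
NF = 51.1 − 49.7 = 1.4 dB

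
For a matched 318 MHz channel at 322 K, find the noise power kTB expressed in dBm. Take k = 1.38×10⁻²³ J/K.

−88.5 dBm

P_n = kTB = 1.38×10⁻²³ × 322 × 3.18×10⁸ = 1.41×10⁻¹² W
In dBm: 10 log₁₀(1.41×10⁻¹² / 10⁻³) = −88.5 dBm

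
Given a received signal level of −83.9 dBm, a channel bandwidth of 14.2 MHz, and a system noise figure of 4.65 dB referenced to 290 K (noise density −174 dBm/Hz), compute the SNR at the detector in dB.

Noise floor: N = −174 + 10 log₁₀(B) + NF
10 log₁₀(1.42×10⁷) = 71.52 dB
N = −174 + 71.52 + 4.65 = −97.83 dBm
SNR = P_sig − N = −83.9 − (−97.83) = 13.93 dB → 13.9 dB

13.9 dB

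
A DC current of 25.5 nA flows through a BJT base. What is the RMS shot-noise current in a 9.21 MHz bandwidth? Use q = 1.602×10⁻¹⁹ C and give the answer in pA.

274 pA

I_n = √(2qI·B)
2qI·B = 2 × 1.602×10⁻¹⁹ × 2.55×10⁻⁸ × 9.21×10⁶ = 7.52×10⁻²⁰ A²
I_n = √(7.52×10⁻²⁰) = 2.74×10⁻¹⁰ A = 274 pA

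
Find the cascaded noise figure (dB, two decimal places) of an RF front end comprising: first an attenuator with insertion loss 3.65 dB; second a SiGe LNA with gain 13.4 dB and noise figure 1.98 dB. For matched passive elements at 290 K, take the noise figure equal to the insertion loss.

Convert to linear (a loss of L dB is a gain of −L dB): F_i = 10^(NF_i/10), G_i = 10^(G_i,dB/10)
  Stage 1: F_1 = 10^(3.65/10) = 2.317, G_1 = 10^(−3.65/10) = 0.4315
  Stage 2: F_2 = 10^(1.98/10) = 1.578, G_2 = 10^(13.4/10) = 21.88
Friis cascade:
  F = 2.317 + (1.578 − 1)/0.4315 = 3.656
NF = 10 log₁₀(3.656) = 5.63 dB

5.63 dB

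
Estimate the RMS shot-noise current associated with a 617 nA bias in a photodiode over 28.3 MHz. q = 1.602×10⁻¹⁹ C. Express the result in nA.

I_n = √(2qI·B)
2qI·B = 2 × 1.602×10⁻¹⁹ × 6.17×10⁻⁷ × 2.83×10⁷ = 5.59×10⁻¹⁸ A²
I_n = √(5.59×10⁻¹⁸) = 2.37×10⁻⁹ A = 2.37 nA

2.37 nA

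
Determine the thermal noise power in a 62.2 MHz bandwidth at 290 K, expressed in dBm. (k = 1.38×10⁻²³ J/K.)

−96.0 dBm

P_n = kTB = 1.38×10⁻²³ × 290 × 6.22×10⁷ = 2.49×10⁻¹³ W
In dBm: 10 log₁₀(2.49×10⁻¹³ / 10⁻³) = −96.0 dBm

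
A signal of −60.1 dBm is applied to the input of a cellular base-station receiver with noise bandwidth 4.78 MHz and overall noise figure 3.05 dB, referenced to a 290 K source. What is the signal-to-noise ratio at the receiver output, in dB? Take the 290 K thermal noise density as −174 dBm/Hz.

44.1 dB

Noise floor: N = −174 + 10 log₁₀(B) + NF
10 log₁₀(4.78×10⁶) = 66.79 dB
N = −174 + 66.79 + 3.05 = −104.16 dBm
SNR = P_sig − N = −60.1 − (−104.16) = 44.06 dB → 44.1 dB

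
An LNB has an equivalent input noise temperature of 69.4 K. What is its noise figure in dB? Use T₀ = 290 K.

0.932 dB

F = 1 + T_e/T₀ = 1 + 69.4/290 = 1.23931
NF = 10 log₁₀(1.23931) = 0.932 dB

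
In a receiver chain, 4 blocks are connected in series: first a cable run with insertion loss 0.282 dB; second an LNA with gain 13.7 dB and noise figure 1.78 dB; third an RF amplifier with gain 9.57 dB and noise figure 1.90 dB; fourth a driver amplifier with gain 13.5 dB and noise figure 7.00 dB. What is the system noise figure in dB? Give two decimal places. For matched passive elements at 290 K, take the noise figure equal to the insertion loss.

Convert to linear (a loss of L dB is a gain of −L dB): F_i = 10^(NF_i/10), G_i = 10^(G_i,dB/10)
  Stage 1: F_1 = 10^(0.282/10) = 1.067, G_1 = 10^(−0.282/10) = 0.9371
  Stage 2: F_2 = 10^(1.78/10) = 1.507, G_2 = 10^(13.7/10) = 23.44
  Stage 3: F_3 = 10^(1.90/10) = 1.549, G_3 = 10^(9.57/10) = 9.057
  Stage 4: F_4 = 10^(7.00/10) = 5.012, G_4 = 10^(13.5/10) = 22.39
Friis cascade:
  F = 1.067 + (1.507 − 1)/0.9371 + (1.549 − 1)/21.97 + (5.012 − 1)/199.0 = 1.653
NF = 10 log₁₀(1.653) = 2.18 dB

2.18 dB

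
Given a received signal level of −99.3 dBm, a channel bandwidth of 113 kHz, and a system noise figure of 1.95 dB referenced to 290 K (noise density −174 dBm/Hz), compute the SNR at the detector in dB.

Noise floor: N = −174 + 10 log₁₀(B) + NF
10 log₁₀(1.13×10⁵) = 50.53 dB
N = −174 + 50.53 + 1.95 = −121.52 dBm
SNR = P_sig − N = −99.3 − (−121.52) = 22.22 dB → 22.2 dB

22.2 dB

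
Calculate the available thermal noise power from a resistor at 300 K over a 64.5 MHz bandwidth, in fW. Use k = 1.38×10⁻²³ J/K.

P_n = kTB = 1.38×10⁻²³ × 300 × 6.45×10⁷ = 2.67×10⁻¹³ W = 267 fW

267 fW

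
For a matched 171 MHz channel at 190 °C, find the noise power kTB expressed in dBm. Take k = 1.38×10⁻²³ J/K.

−89.6 dBm

T = 190 °C + 273.15 = 463.15 K
P_n = kTB = 1.38×10⁻²³ × 463.15 × 1.71×10⁸ = 1.09×10⁻¹² W
In dBm: 10 log₁₀(1.09×10⁻¹² / 10⁻³) = −89.6 dBm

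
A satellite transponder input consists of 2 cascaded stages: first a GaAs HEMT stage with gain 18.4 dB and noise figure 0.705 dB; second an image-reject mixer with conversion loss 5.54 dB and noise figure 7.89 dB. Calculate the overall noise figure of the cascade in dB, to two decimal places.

Convert to linear (a loss of L dB is a gain of −L dB): F_i = 10^(NF_i/10), G_i = 10^(G_i,dB/10)
  Stage 1: F_1 = 10^(0.705/10) = 1.176, G_1 = 10^(18.4/10) = 69.18
  Stage 2: F_2 = 10^(7.89/10) = 6.152, G_2 = 10^(−5.54/10) = 0.2793
Friis cascade:
  F = 1.176 + (6.152 − 1)/69.18 = 1.251
NF = 10 log₁₀(1.251) = 0.97 dB

0.97 dB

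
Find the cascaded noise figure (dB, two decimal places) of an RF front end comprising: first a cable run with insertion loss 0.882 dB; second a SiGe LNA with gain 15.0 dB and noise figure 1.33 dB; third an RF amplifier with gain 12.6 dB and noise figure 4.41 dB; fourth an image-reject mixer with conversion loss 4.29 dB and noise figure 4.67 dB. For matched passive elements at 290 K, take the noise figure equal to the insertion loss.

Convert to linear (a loss of L dB is a gain of −L dB): F_i = 10^(NF_i/10), G_i = 10^(G_i,dB/10)
  Stage 1: F_1 = 10^(0.882/10) = 1.225, G_1 = 10^(−0.882/10) = 0.8162
  Stage 2: F_2 = 10^(1.33/10) = 1.358, G_2 = 10^(15.0/10) = 31.62
  Stage 3: F_3 = 10^(4.41/10) = 2.761, G_3 = 10^(12.6/10) = 18.20
  Stage 4: F_4 = 10^(4.67/10) = 2.931, G_4 = 10^(−4.29/10) = 0.3724
Friis cascade:
  F = 1.225 + (1.358 − 1)/0.8162 + (2.761 − 1)/25.81 + (2.931 − 1)/469.7 = 1.737
NF = 10 log₁₀(1.737) = 2.40 dB

2.40 dB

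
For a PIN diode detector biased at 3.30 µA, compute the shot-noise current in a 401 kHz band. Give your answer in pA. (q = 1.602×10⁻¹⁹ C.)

651 pA

I_n = √(2qI·B)
2qI·B = 2 × 1.602×10⁻¹⁹ × 3.30×10⁻⁶ × 4.01×10⁵ = 4.24×10⁻¹⁹ A²
I_n = √(4.24×10⁻¹⁹) = 6.51×10⁻¹⁰ A = 651 pA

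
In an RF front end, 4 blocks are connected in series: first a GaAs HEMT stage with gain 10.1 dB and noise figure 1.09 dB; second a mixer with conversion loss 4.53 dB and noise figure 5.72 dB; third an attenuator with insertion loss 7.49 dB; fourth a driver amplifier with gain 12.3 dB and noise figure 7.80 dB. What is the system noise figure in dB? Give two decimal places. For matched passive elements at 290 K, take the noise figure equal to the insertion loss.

10.27 dB

Convert to linear (a loss of L dB is a gain of −L dB): F_i = 10^(NF_i/10), G_i = 10^(G_i,dB/10)
  Stage 1: F_1 = 10^(1.09/10) = 1.285, G_1 = 10^(10.1/10) = 10.23
  Stage 2: F_2 = 10^(5.72/10) = 3.733, G_2 = 10^(−4.53/10) = 0.3524
  Stage 3: F_3 = 10^(7.49/10) = 5.610, G_3 = 10^(−7.49/10) = 0.1782
  Stage 4: F_4 = 10^(7.80/10) = 6.026, G_4 = 10^(12.3/10) = 16.98
Friis cascade:
  F = 1.285 + (3.733 − 1)/10.23 + (5.610 − 1)/3.606 + (6.026 − 1)/0.6427 = 10.65
NF = 10 log₁₀(10.65) = 10.27 dB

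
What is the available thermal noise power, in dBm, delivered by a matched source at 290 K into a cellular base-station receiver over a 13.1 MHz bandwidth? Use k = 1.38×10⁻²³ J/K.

−102.8 dBm

P_n = kTB = 1.38×10⁻²³ × 290 × 1.31×10⁷ = 5.24×10⁻¹⁴ W
In dBm: 10 log₁₀(5.24×10⁻¹⁴ / 10⁻³) = −102.8 dBm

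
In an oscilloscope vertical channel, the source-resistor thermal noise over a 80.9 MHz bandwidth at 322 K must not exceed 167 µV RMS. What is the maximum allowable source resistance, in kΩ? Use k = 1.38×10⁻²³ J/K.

Johnson–Nyquist: V_n = √(4kTRB) ⇒ R = V_n² / (4kTB)
4kTB = 4 × 1.38×10⁻²³ × 322 × 8.09×10⁷ = 1.44×10⁻¹²
R = (1.67×10⁻⁴)² / 1.44×10⁻¹² = 1.94×10⁴ Ω = 19.4 kΩ

19.4 kΩ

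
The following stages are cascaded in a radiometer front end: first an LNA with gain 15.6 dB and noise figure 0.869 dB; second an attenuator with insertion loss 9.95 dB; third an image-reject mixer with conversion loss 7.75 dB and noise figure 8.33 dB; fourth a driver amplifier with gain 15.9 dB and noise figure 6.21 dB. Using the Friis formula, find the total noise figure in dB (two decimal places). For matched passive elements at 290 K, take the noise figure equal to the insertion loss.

Convert to linear (a loss of L dB is a gain of −L dB): F_i = 10^(NF_i/10), G_i = 10^(G_i,dB/10)
  Stage 1: F_1 = 10^(0.869/10) = 1.222, G_1 = 10^(15.6/10) = 36.31
  Stage 2: F_2 = 10^(9.95/10) = 9.886, G_2 = 10^(−9.95/10) = 0.1012
  Stage 3: F_3 = 10^(8.33/10) = 6.808, G_3 = 10^(−7.75/10) = 0.1679
  Stage 4: F_4 = 10^(6.21/10) = 4.178, G_4 = 10^(15.9/10) = 38.90
Friis cascade:
  F = 1.222 + (9.886 − 1)/36.31 + (6.808 − 1)/3.673 + (4.178 − 1)/0.6166 = 8.202
NF = 10 log₁₀(8.202) = 9.14 dB

9.14 dB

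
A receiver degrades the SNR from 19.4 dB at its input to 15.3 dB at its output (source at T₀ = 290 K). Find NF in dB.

4.1 dB

NF (dB) = SNR_in(dB) − SNR_out(dB) when the source is at T₀
NF = 19.4 − 15.3 = 4.1 dB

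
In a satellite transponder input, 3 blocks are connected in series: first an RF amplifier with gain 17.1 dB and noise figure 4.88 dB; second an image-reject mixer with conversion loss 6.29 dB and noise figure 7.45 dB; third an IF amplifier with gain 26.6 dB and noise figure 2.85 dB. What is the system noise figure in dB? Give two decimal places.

Convert to linear (a loss of L dB is a gain of −L dB): F_i = 10^(NF_i/10), G_i = 10^(G_i,dB/10)
  Stage 1: F_1 = 10^(4.88/10) = 3.076, G_1 = 10^(17.1/10) = 51.29
  Stage 2: F_2 = 10^(7.45/10) = 5.559, G_2 = 10^(−6.29/10) = 0.2350
  Stage 3: F_3 = 10^(2.85/10) = 1.928, G_3 = 10^(26.6/10) = 457.1
Friis cascade:
  F = 3.076 + (5.559 − 1)/51.29 + (1.928 − 1)/12.05 = 3.242
NF = 10 log₁₀(3.242) = 5.11 dB

5.11 dB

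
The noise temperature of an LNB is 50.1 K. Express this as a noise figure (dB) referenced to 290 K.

F = 1 + T_e/T₀ = 1 + 50.1/290 = 1.17276
NF = 10 log₁₀(1.17276) = 0.692 dB

0.692 dB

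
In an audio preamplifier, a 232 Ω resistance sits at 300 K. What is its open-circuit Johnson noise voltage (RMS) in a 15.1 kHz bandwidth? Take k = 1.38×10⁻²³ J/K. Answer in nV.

V_n = √(4kTRB)
4kTRB = 4 × 1.38×10⁻²³ × 300 × 2.32×10² × 1.51×10⁴ = 5.80×10⁻¹⁴ V²
V_n = √(5.80×10⁻¹⁴) = 2.41×10⁻⁷ V = 241 nV

241 nV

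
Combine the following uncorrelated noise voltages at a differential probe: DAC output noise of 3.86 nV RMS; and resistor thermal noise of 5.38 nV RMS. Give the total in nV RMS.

6.62 nV

Uncorrelated sources add in power (mean-square): V_tot = √(ΣV_i²)
V_tot = √[(3.86×10⁻⁹)² + (5.38×10⁻⁹)²] = 6.62×10⁻⁹ V = 6.62 nV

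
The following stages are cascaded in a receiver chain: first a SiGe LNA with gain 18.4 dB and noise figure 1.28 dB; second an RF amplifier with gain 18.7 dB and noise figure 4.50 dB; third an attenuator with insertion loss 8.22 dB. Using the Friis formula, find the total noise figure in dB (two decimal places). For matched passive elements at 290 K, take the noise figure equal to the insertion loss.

1.37 dB

Convert to linear (a loss of L dB is a gain of −L dB): F_i = 10^(NF_i/10), G_i = 10^(G_i,dB/10)
  Stage 1: F_1 = 10^(1.28/10) = 1.343, G_1 = 10^(18.4/10) = 69.18
  Stage 2: F_2 = 10^(4.50/10) = 2.818, G_2 = 10^(18.7/10) = 74.13
  Stage 3: F_3 = 10^(8.22/10) = 6.637, G_3 = 10^(−8.22/10) = 0.1507
Friis cascade:
  F = 1.343 + (2.818 − 1)/69.18 + (6.637 − 1)/5129 = 1.370
NF = 10 log₁₀(1.370) = 1.37 dB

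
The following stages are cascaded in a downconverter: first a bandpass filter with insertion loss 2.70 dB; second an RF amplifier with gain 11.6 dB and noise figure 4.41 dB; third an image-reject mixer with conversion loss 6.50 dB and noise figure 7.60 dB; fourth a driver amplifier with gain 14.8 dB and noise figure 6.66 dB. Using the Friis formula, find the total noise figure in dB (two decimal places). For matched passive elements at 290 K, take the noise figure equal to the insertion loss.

8.95 dB

Convert to linear (a loss of L dB is a gain of −L dB): F_i = 10^(NF_i/10), G_i = 10^(G_i,dB/10)
  Stage 1: F_1 = 10^(2.70/10) = 1.862, G_1 = 10^(−2.70/10) = 0.5370
  Stage 2: F_2 = 10^(4.41/10) = 2.761, G_2 = 10^(11.6/10) = 14.45
  Stage 3: F_3 = 10^(7.60/10) = 5.754, G_3 = 10^(−6.50/10) = 0.2239
  Stage 4: F_4 = 10^(6.66/10) = 4.634, G_4 = 10^(14.8/10) = 30.20
Friis cascade:
  F = 1.862 + (2.761 − 1)/0.5370 + (5.754 − 1)/7.762 + (4.634 − 1)/1.738 = 7.844
NF = 10 log₁₀(7.844) = 8.95 dB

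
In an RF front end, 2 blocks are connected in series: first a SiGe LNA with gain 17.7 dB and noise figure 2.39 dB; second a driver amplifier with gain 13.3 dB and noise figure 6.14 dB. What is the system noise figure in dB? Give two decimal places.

Convert to linear (a loss of L dB is a gain of −L dB): F_i = 10^(NF_i/10), G_i = 10^(G_i,dB/10)
  Stage 1: F_1 = 10^(2.39/10) = 1.734, G_1 = 10^(17.7/10) = 58.88
  Stage 2: F_2 = 10^(6.14/10) = 4.111, G_2 = 10^(13.3/10) = 21.38
Friis cascade:
  F = 1.734 + (4.111 − 1)/58.88 = 1.787
NF = 10 log₁₀(1.787) = 2.52 dB

2.52 dB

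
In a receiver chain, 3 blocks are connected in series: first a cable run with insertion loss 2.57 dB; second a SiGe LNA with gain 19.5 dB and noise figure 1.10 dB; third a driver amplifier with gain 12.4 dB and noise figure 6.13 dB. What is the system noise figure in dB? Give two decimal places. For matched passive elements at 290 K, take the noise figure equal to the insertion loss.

Convert to linear (a loss of L dB is a gain of −L dB): F_i = 10^(NF_i/10), G_i = 10^(G_i,dB/10)
  Stage 1: F_1 = 10^(2.57/10) = 1.807, G_1 = 10^(−2.57/10) = 0.5534
  Stage 2: F_2 = 10^(1.10/10) = 1.288, G_2 = 10^(19.5/10) = 89.13
  Stage 3: F_3 = 10^(6.13/10) = 4.102, G_3 = 10^(12.4/10) = 17.38
Friis cascade:
  F = 1.807 + (1.288 − 1)/0.5534 + (4.102 − 1)/49.32 = 2.391
NF = 10 log₁₀(2.391) = 3.79 dB

3.79 dB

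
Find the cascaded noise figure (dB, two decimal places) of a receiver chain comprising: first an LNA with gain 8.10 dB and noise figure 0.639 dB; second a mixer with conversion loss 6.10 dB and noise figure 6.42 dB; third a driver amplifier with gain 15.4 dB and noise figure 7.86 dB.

Convert to linear (a loss of L dB is a gain of −L dB): F_i = 10^(NF_i/10), G_i = 10^(G_i,dB/10)
  Stage 1: F_1 = 10^(0.639/10) = 1.159, G_1 = 10^(8.10/10) = 6.457
  Stage 2: F_2 = 10^(6.42/10) = 4.385, G_2 = 10^(−6.10/10) = 0.2455
  Stage 3: F_3 = 10^(7.86/10) = 6.109, G_3 = 10^(15.4/10) = 34.67
Friis cascade:
  F = 1.159 + (4.385 − 1)/6.457 + (6.109 − 1)/1.585 = 4.907
NF = 10 log₁₀(4.907) = 6.91 dB

6.91 dB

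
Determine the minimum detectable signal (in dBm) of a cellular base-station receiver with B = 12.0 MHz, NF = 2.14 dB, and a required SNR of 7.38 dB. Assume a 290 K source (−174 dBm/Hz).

Sensitivity = −174 + 10 log₁₀(B) + NF + SNR_min
= −174 + 70.79 + 2.14 + 7.38
= −93.69 dBm → −93.7 dBm

−93.7 dBm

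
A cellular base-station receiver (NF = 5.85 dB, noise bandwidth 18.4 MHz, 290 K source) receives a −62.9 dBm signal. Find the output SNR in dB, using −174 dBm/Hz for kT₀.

Noise floor: N = −174 + 10 log₁₀(B) + NF
10 log₁₀(1.84×10⁷) = 72.65 dB
N = −174 + 72.65 + 5.85 = −95.50 dBm
SNR = P_sig − N = −62.9 − (−95.50) = 32.60 dB → 32.6 dB

32.6 dB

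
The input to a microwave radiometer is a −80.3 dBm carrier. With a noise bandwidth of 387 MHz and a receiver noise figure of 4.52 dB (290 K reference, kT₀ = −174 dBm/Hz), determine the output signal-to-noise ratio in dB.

3.3 dB

Noise floor: N = −174 + 10 log₁₀(B) + NF
10 log₁₀(3.87×10⁸) = 85.88 dB
N = −174 + 85.88 + 4.52 = −83.60 dBm
SNR = P_sig − N = −80.3 − (−83.60) = 3.30 dB → 3.3 dB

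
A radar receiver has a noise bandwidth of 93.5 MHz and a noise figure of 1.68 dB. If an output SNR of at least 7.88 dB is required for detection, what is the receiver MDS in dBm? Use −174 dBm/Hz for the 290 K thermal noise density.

Sensitivity = −174 + 10 log₁₀(B) + NF + SNR_min
= −174 + 79.71 + 1.68 + 7.88
= −84.73 dBm → −84.7 dBm

−84.7 dBm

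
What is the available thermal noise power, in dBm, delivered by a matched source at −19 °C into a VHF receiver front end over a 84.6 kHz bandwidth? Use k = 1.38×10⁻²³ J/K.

−125.3 dBm

T = −19 °C + 273.15 = 254.15 K
P_n = kTB = 1.38×10⁻²³ × 254.15 × 8.46×10⁴ = 2.97×10⁻¹⁶ W
In dBm: 10 log₁₀(2.97×10⁻¹⁶ / 10⁻³) = −125.3 dBm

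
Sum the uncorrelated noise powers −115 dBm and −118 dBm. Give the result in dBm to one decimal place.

−113.2 dBm

Convert to linear, add, convert back:
P₁ = 3.16×10⁻¹⁵ W, P₂ = 1.58×10⁻¹⁵ W
P_tot = 4.75×10⁻¹⁵ W → 10 log₁₀(P_tot / 10⁻³) = −113.2 dBm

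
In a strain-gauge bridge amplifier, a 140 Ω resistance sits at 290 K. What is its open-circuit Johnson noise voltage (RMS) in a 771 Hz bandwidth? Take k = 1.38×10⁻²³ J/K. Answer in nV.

V_n = √(4kTRB)
4kTRB = 4 × 1.38×10⁻²³ × 290 × 1.40×10² × 7.71×10² = 1.73×10⁻¹⁵ V²
V_n = √(1.73×10⁻¹⁵) = 4.16×10⁻⁸ V = 41.6 nV

41.6 nV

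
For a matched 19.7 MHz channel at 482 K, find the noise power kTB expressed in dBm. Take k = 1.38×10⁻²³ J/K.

−98.8 dBm

P_n = kTB = 1.38×10⁻²³ × 482 × 1.97×10⁷ = 1.31×10⁻¹³ W
In dBm: 10 log₁₀(1.31×10⁻¹³ / 10⁻³) = −98.8 dBm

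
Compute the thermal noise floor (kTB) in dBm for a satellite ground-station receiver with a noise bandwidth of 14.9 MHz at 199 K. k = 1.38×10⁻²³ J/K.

−103.9 dBm

P_n = kTB = 1.38×10⁻²³ × 199 × 1.49×10⁷ = 4.09×10⁻¹⁴ W
In dBm: 10 log₁₀(4.09×10⁻¹⁴ / 10⁻³) = −103.9 dBm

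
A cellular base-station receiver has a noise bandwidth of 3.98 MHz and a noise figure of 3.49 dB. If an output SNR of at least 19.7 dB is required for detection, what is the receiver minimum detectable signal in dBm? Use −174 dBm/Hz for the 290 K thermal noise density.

Sensitivity = −174 + 10 log₁₀(B) + NF + SNR_min
= −174 + 66 + 3.49 + 19.7
= −84.81 dBm → −84.8 dBm

−84.8 dBm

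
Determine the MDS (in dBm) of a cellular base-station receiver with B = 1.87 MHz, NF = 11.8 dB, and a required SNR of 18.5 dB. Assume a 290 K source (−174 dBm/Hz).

Sensitivity = −174 + 10 log₁₀(B) + NF + SNR_min
= −174 + 62.72 + 11.8 + 18.5
= −80.98 dBm → −81.0 dBm

−81.0 dBm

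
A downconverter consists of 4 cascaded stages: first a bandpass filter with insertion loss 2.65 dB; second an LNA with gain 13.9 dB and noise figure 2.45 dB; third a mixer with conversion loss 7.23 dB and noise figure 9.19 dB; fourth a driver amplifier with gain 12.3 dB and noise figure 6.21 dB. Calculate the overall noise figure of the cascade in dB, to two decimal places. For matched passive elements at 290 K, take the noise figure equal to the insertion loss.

7.03 dB

Convert to linear (a loss of L dB is a gain of −L dB): F_i = 10^(NF_i/10), G_i = 10^(G_i,dB/10)
  Stage 1: F_1 = 10^(2.65/10) = 1.841, G_1 = 10^(−2.65/10) = 0.5433
  Stage 2: F_2 = 10^(2.45/10) = 1.758, G_2 = 10^(13.9/10) = 24.55
  Stage 3: F_3 = 10^(9.19/10) = 8.299, G_3 = 10^(−7.23/10) = 0.1892
  Stage 4: F_4 = 10^(6.21/10) = 4.178, G_4 = 10^(12.3/10) = 16.98
Friis cascade:
  F = 1.841 + (1.758 − 1)/0.5433 + (8.299 − 1)/13.34 + (4.178 − 1)/2.523 = 5.043
NF = 10 log₁₀(5.043) = 7.03 dB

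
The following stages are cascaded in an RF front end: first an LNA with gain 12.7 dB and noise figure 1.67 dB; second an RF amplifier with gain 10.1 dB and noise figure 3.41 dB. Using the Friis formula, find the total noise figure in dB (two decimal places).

1.86 dB

Convert to linear (a loss of L dB is a gain of −L dB): F_i = 10^(NF_i/10), G_i = 10^(G_i,dB/10)
  Stage 1: F_1 = 10^(1.67/10) = 1.469, G_1 = 10^(12.7/10) = 18.62
  Stage 2: F_2 = 10^(3.41/10) = 2.193, G_2 = 10^(10.1/10) = 10.23
Friis cascade:
  F = 1.469 + (2.193 − 1)/18.62 = 1.533
NF = 10 log₁₀(1.533) = 1.86 dB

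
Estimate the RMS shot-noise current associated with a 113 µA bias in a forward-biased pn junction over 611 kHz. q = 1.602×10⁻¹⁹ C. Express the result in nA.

4.70 nA

I_n = √(2qI·B)
2qI·B = 2 × 1.602×10⁻¹⁹ × 1.13×10⁻⁴ × 6.11×10⁵ = 2.21×10⁻¹⁷ A²
I_n = √(2.21×10⁻¹⁷) = 4.70×10⁻⁹ A = 4.70 nA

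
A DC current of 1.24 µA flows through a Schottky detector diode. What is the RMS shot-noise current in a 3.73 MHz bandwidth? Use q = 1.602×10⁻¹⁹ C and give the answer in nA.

I_n = √(2qI·B)
2qI·B = 2 × 1.602×10⁻¹⁹ × 1.24×10⁻⁶ × 3.73×10⁶ = 1.48×10⁻¹⁸ A²
I_n = √(1.48×10⁻¹⁸) = 1.22×10⁻⁹ A = 1.22 nA

1.22 nA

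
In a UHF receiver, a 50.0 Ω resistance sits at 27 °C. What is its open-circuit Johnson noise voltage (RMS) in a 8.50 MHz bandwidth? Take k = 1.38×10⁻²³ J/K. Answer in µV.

2.65 µV

T = 27 °C + 273.15 = 300.15 K
V_n = √(4kTRB)
4kTRB = 4 × 1.38×10⁻²³ × 300.15 × 5.00×10¹ × 8.50×10⁶ = 7.04×10⁻¹² V²
V_n = √(7.04×10⁻¹²) = 2.65×10⁻⁶ V = 2.65 µV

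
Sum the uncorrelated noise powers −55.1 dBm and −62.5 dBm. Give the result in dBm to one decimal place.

−54.4 dBm

Convert to linear, add, convert back:
P₁ = 3.09×10⁻⁹ W, P₂ = 5.62×10⁻¹⁰ W
P_tot = 3.65×10⁻⁹ W → 10 log₁₀(P_tot / 10⁻³) = −54.4 dBm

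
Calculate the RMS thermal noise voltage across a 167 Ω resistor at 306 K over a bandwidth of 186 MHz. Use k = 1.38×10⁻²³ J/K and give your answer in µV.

22.9 µV

V_n = √(4kTRB)
4kTRB = 4 × 1.38×10⁻²³ × 306 × 1.67×10² × 1.86×10⁸ = 5.25×10⁻¹⁰ V²
V_n = √(5.25×10⁻¹⁰) = 2.29×10⁻⁵ V = 22.9 µV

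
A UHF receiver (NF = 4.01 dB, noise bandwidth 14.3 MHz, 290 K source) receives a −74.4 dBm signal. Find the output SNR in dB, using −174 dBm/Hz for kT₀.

24.0 dB

Noise floor: N = −174 + 10 log₁₀(B) + NF
10 log₁₀(1.43×10⁷) = 71.55 dB
N = −174 + 71.55 + 4.01 = −98.44 dBm
SNR = P_sig − N = −74.4 − (−98.44) = 24.04 dB → 24.0 dB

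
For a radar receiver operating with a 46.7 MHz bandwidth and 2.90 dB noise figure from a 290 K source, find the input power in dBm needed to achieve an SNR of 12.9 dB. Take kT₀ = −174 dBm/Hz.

−81.5 dBm

Sensitivity = −174 + 10 log₁₀(B) + NF + SNR_min
= −174 + 76.69 + 2.90 + 12.9
= −81.51 dBm → −81.5 dBm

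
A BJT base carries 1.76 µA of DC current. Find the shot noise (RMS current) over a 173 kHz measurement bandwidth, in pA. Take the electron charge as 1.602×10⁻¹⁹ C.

312 pA

I_n = √(2qI·B)
2qI·B = 2 × 1.602×10⁻¹⁹ × 1.76×10⁻⁶ × 1.73×10⁵ = 9.76×10⁻²⁰ A²
I_n = √(9.76×10⁻²⁰) = 3.12×10⁻¹⁰ A = 312 pA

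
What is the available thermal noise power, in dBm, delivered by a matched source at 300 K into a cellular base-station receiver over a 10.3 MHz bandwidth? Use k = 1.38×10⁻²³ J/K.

−103.7 dBm

P_n = kTB = 1.38×10⁻²³ × 300 × 1.03×10⁷ = 4.26×10⁻¹⁴ W
In dBm: 10 log₁₀(4.26×10⁻¹⁴ / 10⁻³) = −103.7 dBm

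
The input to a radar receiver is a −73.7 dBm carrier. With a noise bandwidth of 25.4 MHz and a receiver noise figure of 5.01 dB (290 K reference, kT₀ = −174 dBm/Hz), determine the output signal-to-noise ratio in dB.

Noise floor: N = −174 + 10 log₁₀(B) + NF
10 log₁₀(2.54×10⁷) = 74.05 dB
N = −174 + 74.05 + 5.01 = −94.94 dBm
SNR = P_sig − N = −73.7 − (−94.94) = 21.24 dB → 21.2 dB

21.2 dB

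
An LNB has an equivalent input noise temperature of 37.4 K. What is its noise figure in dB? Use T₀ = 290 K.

0.527 dB

F = 1 + T_e/T₀ = 1 + 37.4/290 = 1.12897
NF = 10 log₁₀(1.12897) = 0.527 dB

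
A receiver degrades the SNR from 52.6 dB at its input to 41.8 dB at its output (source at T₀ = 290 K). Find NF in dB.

NF (dB) = SNR_in(dB) − SNR_out(dB) when the source is at T₀
NF = 52.6 − 41.8 = 10.8 dB

10.8 dB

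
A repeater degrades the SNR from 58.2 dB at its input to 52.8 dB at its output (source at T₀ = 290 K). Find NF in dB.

NF (dB) = SNR_in(dB) − SNR_out(dB) when the source is at T₀
NF = 58.2 − 52.8 = 5.4 dB

5.4 dB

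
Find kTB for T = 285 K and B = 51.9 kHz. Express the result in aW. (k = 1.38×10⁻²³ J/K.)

P_n = kTB = 1.38×10⁻²³ × 285 × 5.19×10⁴ = 2.04×10⁻¹⁶ W = 204 aW

204 aW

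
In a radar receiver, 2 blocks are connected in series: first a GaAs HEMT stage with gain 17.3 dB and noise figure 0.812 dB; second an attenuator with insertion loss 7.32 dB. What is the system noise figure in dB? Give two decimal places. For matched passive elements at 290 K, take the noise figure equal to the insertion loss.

Convert to linear (a loss of L dB is a gain of −L dB): F_i = 10^(NF_i/10), G_i = 10^(G_i,dB/10)
  Stage 1: F_1 = 10^(0.812/10) = 1.206, G_1 = 10^(17.3/10) = 53.70
  Stage 2: F_2 = 10^(7.32/10) = 5.395, G_2 = 10^(−7.32/10) = 0.1854
Friis cascade:
  F = 1.206 + (5.395 − 1)/53.70 = 1.287
NF = 10 log₁₀(1.287) = 1.10 dB

1.10 dB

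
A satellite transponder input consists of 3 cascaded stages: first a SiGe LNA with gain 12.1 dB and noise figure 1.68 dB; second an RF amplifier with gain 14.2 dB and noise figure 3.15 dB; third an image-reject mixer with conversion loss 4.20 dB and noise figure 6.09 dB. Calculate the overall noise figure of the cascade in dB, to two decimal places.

1.89 dB

Convert to linear (a loss of L dB is a gain of −L dB): F_i = 10^(NF_i/10), G_i = 10^(G_i,dB/10)
  Stage 1: F_1 = 10^(1.68/10) = 1.472, G_1 = 10^(12.1/10) = 16.22
  Stage 2: F_2 = 10^(3.15/10) = 2.065, G_2 = 10^(14.2/10) = 26.30
  Stage 3: F_3 = 10^(6.09/10) = 4.064, G_3 = 10^(−4.20/10) = 0.3802
Friis cascade:
  F = 1.472 + (2.065 − 1)/16.22 + (4.064 − 1)/426.6 = 1.545
NF = 10 log₁₀(1.545) = 1.89 dB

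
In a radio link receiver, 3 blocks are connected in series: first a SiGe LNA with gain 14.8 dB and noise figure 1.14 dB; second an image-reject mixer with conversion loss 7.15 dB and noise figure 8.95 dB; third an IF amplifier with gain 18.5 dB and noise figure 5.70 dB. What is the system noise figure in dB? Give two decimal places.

Convert to linear (a loss of L dB is a gain of −L dB): F_i = 10^(NF_i/10), G_i = 10^(G_i,dB/10)
  Stage 1: F_1 = 10^(1.14/10) = 1.300, G_1 = 10^(14.8/10) = 30.20
  Stage 2: F_2 = 10^(8.95/10) = 7.852, G_2 = 10^(−7.15/10) = 0.1928
  Stage 3: F_3 = 10^(5.70/10) = 3.715, G_3 = 10^(18.5/10) = 70.79
Friis cascade:
  F = 1.300 + (7.852 − 1)/30.20 + (3.715 − 1)/5.821 = 1.994
NF = 10 log₁₀(1.994) = 3.00 dB

3.00 dB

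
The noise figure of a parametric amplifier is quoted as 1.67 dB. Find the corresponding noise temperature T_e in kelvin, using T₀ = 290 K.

136 K

F = 10^(1.67/10) = 1.46893
T_e = (F − 1)·T₀ = (1.46893 − 1) × 290 = 136 K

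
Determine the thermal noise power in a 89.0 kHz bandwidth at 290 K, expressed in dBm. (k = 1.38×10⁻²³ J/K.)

−124.5 dBm

P_n = kTB = 1.38×10⁻²³ × 290 × 8.90×10⁴ = 3.56×10⁻¹⁶ W
In dBm: 10 log₁₀(3.56×10⁻¹⁶ / 10⁻³) = −124.5 dBm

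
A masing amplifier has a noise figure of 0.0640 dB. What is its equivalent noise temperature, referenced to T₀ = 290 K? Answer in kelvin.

4.31 K

F = 10^(0.0640/10) = 1.01485
T_e = (F − 1)·T₀ = (1.01485 − 1) × 290 = 4.31 K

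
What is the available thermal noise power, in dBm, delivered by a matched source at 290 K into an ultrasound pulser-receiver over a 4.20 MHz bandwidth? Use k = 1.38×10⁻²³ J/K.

−107.7 dBm

P_n = kTB = 1.38×10⁻²³ × 290 × 4.20×10⁶ = 1.68×10⁻¹⁴ W
In dBm: 10 log₁₀(1.68×10⁻¹⁴ / 10⁻³) = −107.7 dBm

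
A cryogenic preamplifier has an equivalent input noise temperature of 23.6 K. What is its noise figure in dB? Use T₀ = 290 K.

0.340 dB

F = 1 + T_e/T₀ = 1 + 23.6/290 = 1.08138
NF = 10 log₁₀(1.08138) = 0.340 dB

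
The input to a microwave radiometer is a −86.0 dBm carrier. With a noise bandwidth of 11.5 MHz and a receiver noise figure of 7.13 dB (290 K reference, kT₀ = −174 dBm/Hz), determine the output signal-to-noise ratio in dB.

10.3 dB

Noise floor: N = −174 + 10 log₁₀(B) + NF
10 log₁₀(1.15×10⁷) = 70.61 dB
N = −174 + 70.61 + 7.13 = −96.26 dBm
SNR = P_sig − N = −86.0 − (−96.26) = 10.26 dB → 10.3 dB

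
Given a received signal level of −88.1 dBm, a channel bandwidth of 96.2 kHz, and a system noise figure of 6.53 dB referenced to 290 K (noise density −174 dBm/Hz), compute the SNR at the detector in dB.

Noise floor: N = −174 + 10 log₁₀(B) + NF
10 log₁₀(9.62×10⁴) = 49.83 dB
N = −174 + 49.83 + 6.53 = −117.64 dBm
SNR = P_sig − N = −88.1 − (−117.64) = 29.54 dB → 29.5 dB

29.5 dB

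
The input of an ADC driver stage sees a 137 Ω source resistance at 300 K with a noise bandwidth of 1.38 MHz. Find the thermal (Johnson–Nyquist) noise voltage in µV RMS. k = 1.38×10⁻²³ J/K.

V_n = √(4kTRB)
4kTRB = 4 × 1.38×10⁻²³ × 300 × 1.37×10² × 1.38×10⁶ = 3.13×10⁻¹² V²
V_n = √(3.13×10⁻¹²) = 1.77×10⁻⁶ V = 1.77 µV

1.77 µV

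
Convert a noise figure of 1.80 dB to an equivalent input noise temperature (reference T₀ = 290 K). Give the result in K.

F = 10^(1.80/10) = 1.51356
T_e = (F − 1)·T₀ = (1.51356 − 1) × 290 = 149 K

149 K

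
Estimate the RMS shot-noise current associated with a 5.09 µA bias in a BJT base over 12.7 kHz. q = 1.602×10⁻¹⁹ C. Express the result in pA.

144 pA

I_n = √(2qI·B)
2qI·B = 2 × 1.602×10⁻¹⁹ × 5.09×10⁻⁶ × 1.27×10⁴ = 2.07×10⁻²⁰ A²
I_n = √(2.07×10⁻²⁰) = 1.44×10⁻¹⁰ A = 144 pA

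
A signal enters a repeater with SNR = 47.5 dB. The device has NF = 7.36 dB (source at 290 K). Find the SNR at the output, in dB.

By definition F = SNR_in/SNR_out, so in dB: SNR_out = SNR_in − NF
SNR_out = 47.5 − 7.36 = 40.14 dB

40.14 dB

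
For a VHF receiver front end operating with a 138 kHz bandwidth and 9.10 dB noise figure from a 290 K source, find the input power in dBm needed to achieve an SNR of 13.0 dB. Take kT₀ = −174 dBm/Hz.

−100.5 dBm

Sensitivity = −174 + 10 log₁₀(B) + NF + SNR_min
= −174 + 51.4 + 9.10 + 13.0
= −100.50 dBm → −100.5 dBm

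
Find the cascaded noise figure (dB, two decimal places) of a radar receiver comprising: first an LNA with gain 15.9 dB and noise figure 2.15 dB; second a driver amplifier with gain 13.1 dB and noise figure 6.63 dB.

Convert to linear (a loss of L dB is a gain of −L dB): F_i = 10^(NF_i/10), G_i = 10^(G_i,dB/10)
  Stage 1: F_1 = 10^(2.15/10) = 1.641, G_1 = 10^(15.9/10) = 38.90
  Stage 2: F_2 = 10^(6.63/10) = 4.603, G_2 = 10^(13.1/10) = 20.42
Friis cascade:
  F = 1.641 + (4.603 − 1)/38.90 = 1.733
NF = 10 log₁₀(1.733) = 2.39 dB

2.39 dB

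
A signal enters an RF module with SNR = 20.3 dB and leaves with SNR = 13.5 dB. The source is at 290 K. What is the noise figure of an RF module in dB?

NF (dB) = SNR_in(dB) − SNR_out(dB) when the source is at T₀
NF = 20.3 − 13.5 = 6.8 dB

6.8 dB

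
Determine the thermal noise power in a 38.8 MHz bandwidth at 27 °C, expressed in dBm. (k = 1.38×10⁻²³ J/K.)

T = 27 °C + 273.15 = 300.15 K
P_n = kTB = 1.38×10⁻²³ × 300.15 × 3.88×10⁷ = 1.61×10⁻¹³ W
In dBm: 10 log₁₀(1.61×10⁻¹³ / 10⁻³) = −97.9 dBm

−97.9 dBm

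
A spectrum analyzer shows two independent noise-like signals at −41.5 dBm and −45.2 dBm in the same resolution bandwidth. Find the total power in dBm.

−40.0 dBm

Convert to linear, add, convert back:
P₁ = 7.08×10⁻⁸ W, P₂ = 3.02×10⁻⁸ W
P_tot = 1.01×10⁻⁷ W → 10 log₁₀(P_tot / 10⁻³) = −40.0 dBm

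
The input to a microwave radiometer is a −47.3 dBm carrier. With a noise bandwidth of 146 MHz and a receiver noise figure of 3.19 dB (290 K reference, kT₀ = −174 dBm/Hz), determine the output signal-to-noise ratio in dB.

Noise floor: N = −174 + 10 log₁₀(B) + NF
10 log₁₀(1.46×10⁸) = 81.64 dB
N = −174 + 81.64 + 3.19 = −89.17 dBm
SNR = P_sig − N = −47.3 − (−89.17) = 41.87 dB → 41.9 dB

41.9 dB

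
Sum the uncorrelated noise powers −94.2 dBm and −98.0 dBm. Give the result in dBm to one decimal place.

−92.7 dBm

Convert to linear, add, convert back:
P₁ = 3.80×10⁻¹³ W, P₂ = 1.58×10⁻¹³ W
P_tot = 5.39×10⁻¹³ W → 10 log₁₀(P_tot / 10⁻³) = −92.7 dBm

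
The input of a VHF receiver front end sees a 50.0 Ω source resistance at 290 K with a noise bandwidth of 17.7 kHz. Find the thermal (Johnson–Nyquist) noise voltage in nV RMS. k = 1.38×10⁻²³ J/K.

119 nV

V_n = √(4kTRB)
4kTRB = 4 × 1.38×10⁻²³ × 290 × 5.00×10¹ × 1.77×10⁴ = 1.42×10⁻¹⁴ V²
V_n = √(1.42×10⁻¹⁴) = 1.19×10⁻⁷ V = 119 nV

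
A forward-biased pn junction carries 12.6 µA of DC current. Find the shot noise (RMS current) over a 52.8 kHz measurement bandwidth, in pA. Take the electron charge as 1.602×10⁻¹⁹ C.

462 pA

I_n = √(2qI·B)
2qI·B = 2 × 1.602×10⁻¹⁹ × 1.26×10⁻⁵ × 5.28×10⁴ = 2.13×10⁻¹⁹ A²
I_n = √(2.13×10⁻¹⁹) = 4.62×10⁻¹⁰ A = 462 pA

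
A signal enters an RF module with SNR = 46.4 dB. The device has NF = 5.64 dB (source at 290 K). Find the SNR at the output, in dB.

40.76 dB

By definition F = SNR_in/SNR_out, so in dB: SNR_out = SNR_in − NF
SNR_out = 46.4 − 5.64 = 40.76 dB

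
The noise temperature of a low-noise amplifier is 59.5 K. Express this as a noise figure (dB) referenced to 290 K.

0.810 dB

F = 1 + T_e/T₀ = 1 + 59.5/290 = 1.20517
NF = 10 log₁₀(1.20517) = 0.810 dB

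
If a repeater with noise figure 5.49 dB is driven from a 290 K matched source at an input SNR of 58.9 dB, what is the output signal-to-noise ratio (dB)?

By definition F = SNR_in/SNR_out, so in dB: SNR_out = SNR_in − NF
SNR_out = 58.9 − 5.49 = 53.41 dB

53.41 dB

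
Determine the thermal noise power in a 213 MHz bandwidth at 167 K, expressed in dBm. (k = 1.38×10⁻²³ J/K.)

−93.1 dBm

P_n = kTB = 1.38×10⁻²³ × 167 × 2.13×10⁸ = 4.91×10⁻¹³ W
In dBm: 10 log₁₀(4.91×10⁻¹³ / 10⁻³) = −93.1 dBm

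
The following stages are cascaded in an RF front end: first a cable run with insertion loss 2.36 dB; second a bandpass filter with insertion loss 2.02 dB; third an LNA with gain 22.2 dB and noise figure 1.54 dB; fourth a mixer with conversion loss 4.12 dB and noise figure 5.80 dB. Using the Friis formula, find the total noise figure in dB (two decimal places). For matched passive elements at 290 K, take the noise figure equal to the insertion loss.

Convert to linear (a loss of L dB is a gain of −L dB): F_i = 10^(NF_i/10), G_i = 10^(G_i,dB/10)
  Stage 1: F_1 = 10^(2.36/10) = 1.722, G_1 = 10^(−2.36/10) = 0.5808
  Stage 2: F_2 = 10^(2.02/10) = 1.592, G_2 = 10^(−2.02/10) = 0.6281
  Stage 3: F_3 = 10^(1.54/10) = 1.426, G_3 = 10^(22.2/10) = 166.0
  Stage 4: F_4 = 10^(5.80/10) = 3.802, G_4 = 10^(−4.12/10) = 0.3873
Friis cascade:
  F = 1.722 + (1.592 − 1)/0.5808 + (1.426 − 1)/0.3648 + (3.802 − 1)/60.53 = 3.955
NF = 10 log₁₀(3.955) = 5.97 dB

5.97 dB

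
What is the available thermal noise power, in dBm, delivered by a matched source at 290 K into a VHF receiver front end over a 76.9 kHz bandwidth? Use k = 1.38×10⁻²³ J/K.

−125.1 dBm

P_n = kTB = 1.38×10⁻²³ × 290 × 7.69×10⁴ = 3.08×10⁻¹⁶ W
In dBm: 10 log₁₀(3.08×10⁻¹⁶ / 10⁻³) = −125.1 dBm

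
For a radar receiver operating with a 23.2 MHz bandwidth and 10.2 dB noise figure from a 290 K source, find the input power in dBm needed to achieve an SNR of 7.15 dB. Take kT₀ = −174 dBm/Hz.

−83.0 dBm

Sensitivity = −174 + 10 log₁₀(B) + NF + SNR_min
= −174 + 73.65 + 10.2 + 7.15
= −83.00 dBm → −83.0 dBm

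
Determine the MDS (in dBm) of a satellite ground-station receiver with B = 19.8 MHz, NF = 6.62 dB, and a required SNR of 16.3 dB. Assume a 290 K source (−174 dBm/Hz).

−78.1 dBm

Sensitivity = −174 + 10 log₁₀(B) + NF + SNR_min
= −174 + 72.97 + 6.62 + 16.3
= −78.11 dBm → −78.1 dBm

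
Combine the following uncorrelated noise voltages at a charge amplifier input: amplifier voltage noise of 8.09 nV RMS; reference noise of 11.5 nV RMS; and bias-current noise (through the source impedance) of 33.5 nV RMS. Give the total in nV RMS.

36.3 nV

Uncorrelated sources add in power (mean-square): V_tot = √(ΣV_i²)
V_tot = √[(8.09×10⁻⁹)² + (1.15×10⁻⁸)² + (3.35×10⁻⁸)²] = 3.63×10⁻⁸ V = 36.3 nV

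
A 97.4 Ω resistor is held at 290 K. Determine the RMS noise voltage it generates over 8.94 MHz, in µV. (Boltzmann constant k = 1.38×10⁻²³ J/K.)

V_n = √(4kTRB)
4kTRB = 4 × 1.38×10⁻²³ × 290 × 9.74×10¹ × 8.94×10⁶ = 1.39×10⁻¹¹ V²
V_n = √(1.39×10⁻¹¹) = 3.73×10⁻⁶ V = 3.73 µV

3.73 µV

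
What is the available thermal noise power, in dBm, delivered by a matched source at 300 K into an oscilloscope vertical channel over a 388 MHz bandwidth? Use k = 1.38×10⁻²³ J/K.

−87.9 dBm

P_n = kTB = 1.38×10⁻²³ × 300 × 3.88×10⁸ = 1.61×10⁻¹² W
In dBm: 10 log₁₀(1.61×10⁻¹² / 10⁻³) = −87.9 dBm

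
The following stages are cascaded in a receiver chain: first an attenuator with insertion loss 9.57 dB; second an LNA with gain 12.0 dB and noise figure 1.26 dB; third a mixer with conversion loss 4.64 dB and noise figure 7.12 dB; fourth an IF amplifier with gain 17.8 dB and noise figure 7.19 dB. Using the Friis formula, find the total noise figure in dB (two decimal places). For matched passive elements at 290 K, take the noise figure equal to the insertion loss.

Convert to linear (a loss of L dB is a gain of −L dB): F_i = 10^(NF_i/10), G_i = 10^(G_i,dB/10)
  Stage 1: F_1 = 10^(9.57/10) = 9.057, G_1 = 10^(−9.57/10) = 0.1104
  Stage 2: F_2 = 10^(1.26/10) = 1.337, G_2 = 10^(12.0/10) = 15.85
  Stage 3: F_3 = 10^(7.12/10) = 5.152, G_3 = 10^(−4.64/10) = 0.3436
  Stage 4: F_4 = 10^(7.19/10) = 5.236, G_4 = 10^(17.8/10) = 60.26
Friis cascade:
  F = 9.057 + (1.337 − 1)/0.1104 + (5.152 − 1)/1.750 + (5.236 − 1)/0.6012 = 21.53
NF = 10 log₁₀(21.53) = 13.33 dB

13.33 dB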